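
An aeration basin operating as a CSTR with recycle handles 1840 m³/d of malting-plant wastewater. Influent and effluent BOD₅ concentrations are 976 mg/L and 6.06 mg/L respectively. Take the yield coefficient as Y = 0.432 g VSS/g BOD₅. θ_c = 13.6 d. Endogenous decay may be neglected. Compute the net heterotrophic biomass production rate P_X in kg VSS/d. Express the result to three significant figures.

No decay correction is needed, so Y_obs = Y = 0.432.
Q·(S₀ − S) = 1840 × (976 − 6.06) × 10⁻³ = 1785 kg/d removed.
Biomass produced: P_X = Y_obs·Q·ΔS = 0.4320 × 1785 ≈ 771.0 kg VSS/d.

P_X ≈ 771 kg VSS/d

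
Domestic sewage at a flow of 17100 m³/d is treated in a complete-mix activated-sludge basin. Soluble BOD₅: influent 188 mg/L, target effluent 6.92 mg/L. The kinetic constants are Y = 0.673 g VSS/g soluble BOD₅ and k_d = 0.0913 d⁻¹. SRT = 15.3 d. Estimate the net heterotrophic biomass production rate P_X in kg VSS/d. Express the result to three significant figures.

Observed yield with endogenous decay: Y_obs = Y / (1 + k_d·θ_c) = 0.673 / (1 + 0.0913 × 15.3) = 0.673 / 2.397 = 0.2808 g VSS/g soluble BOD₅.
ΔS = 188 − 6.92 = 181.1 mg/L, so the substrate removal rate is 17100 × 181.1/1000 = 3096 kg soluble BOD₅/d.
Biomass produced: P_X = Y_obs·Q·ΔS = 0.2808 × 3096 ≈ 869.4 kg VSS/d.

P_X ≈ 869 kg VSS/d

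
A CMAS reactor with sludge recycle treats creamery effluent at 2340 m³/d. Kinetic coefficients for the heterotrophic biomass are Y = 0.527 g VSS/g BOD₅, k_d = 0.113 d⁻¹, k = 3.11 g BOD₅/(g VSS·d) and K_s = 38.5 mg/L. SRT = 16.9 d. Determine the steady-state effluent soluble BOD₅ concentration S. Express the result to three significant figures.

S ≈ 4.52 mg/L

Effluent substrate depends only on kinetics and SRT: S = K_s(1 + k_d θ_c) / [θ_c(Yk − k_d) − 1] = 38.5 × (1 + 0.113 × 16.9) / [16.9 × (0.527 × 3.11 − 0.113) − 1] = 112.0 / 24.79 = 4.519 mg/L.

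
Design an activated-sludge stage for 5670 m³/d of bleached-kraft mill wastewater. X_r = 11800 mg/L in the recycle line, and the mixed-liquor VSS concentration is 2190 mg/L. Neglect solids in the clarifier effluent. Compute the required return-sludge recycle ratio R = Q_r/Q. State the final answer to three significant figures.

Solids balance on the clarifier gives (1+R)X = R·X_r, so R = X/(X_r − X) = 2190 / (11800 − 2190) = 0.2279.

R ≈ 0.228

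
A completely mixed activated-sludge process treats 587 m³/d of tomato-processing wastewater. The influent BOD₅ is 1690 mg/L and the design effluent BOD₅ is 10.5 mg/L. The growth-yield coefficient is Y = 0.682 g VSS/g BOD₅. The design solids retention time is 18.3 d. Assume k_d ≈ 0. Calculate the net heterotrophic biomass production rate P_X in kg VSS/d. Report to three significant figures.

P_X ≈ 672 kg VSS/d

No decay correction is needed, so Y_obs = Y = 0.682.
Substrate removed = Q·(S₀ − S) = 587 m³/d × (1690 − 10.5) g/m³ = 9.86×10^5 g/d = 985.9 kg/d.
Net biomass production P_X = Y_obs × Q·(S₀ − S) = 0.6820 × 985.9 = 672.4 kg VSS/d.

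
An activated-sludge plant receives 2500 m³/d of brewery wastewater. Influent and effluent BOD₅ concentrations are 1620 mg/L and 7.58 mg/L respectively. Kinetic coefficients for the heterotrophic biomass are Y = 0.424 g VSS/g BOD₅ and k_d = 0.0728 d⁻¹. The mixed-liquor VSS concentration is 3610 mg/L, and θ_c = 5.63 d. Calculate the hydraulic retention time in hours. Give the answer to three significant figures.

τ ≈ 18.2 h

Rearranging the biomass balance for a CMAS with decay, V = Y·Q·ΔS·θ_c / [X·(1+k_d θ_c)] = 0.424 × 2500 × (1620 − 7.58) × 5.63 / [3610 × (1 + 0.0728 × 5.63)] = 9.62×10^6 / 5090 = 1891 m³.
HRT = V/Q = 1891 m³ / 2500 m³·d⁻¹ = 0.7563 d × 24 = 18.15 h.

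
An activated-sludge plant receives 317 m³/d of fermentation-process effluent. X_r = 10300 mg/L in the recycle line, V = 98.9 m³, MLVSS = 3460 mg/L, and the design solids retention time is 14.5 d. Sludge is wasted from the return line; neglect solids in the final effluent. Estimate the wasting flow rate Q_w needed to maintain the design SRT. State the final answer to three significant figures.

Q_w ≈ 2.29 m³/d

Q_w = (V·X)/(θ_c X_r) = 98.90 × 3460 / (14.5 × 10300) = 2.291 m³/d.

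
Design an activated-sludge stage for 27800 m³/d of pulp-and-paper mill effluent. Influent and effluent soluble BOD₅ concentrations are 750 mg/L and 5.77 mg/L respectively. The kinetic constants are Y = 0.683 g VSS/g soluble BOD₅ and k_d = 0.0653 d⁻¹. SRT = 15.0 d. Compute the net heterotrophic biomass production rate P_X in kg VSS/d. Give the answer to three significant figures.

P_X ≈ 7140 kg VSS/d

The observed yield is Y_obs = Y/(1 + k_d·θ_c) = 0.683 / (1 + 0.0653 × 15.0) = 0.683 / 1.979 = 0.3450 g VSS per g soluble BOD₅ removed.
ΔS = 750 − 5.77 = 744.2 mg/L, so the substrate removal rate is 27800 × 744.2/1000 = 20690 kg soluble BOD₅/d.
Net biomass production P_X = Y_obs × Q·(S₀ − S) = 0.3450 × 20690 = 7139 kg VSS/d.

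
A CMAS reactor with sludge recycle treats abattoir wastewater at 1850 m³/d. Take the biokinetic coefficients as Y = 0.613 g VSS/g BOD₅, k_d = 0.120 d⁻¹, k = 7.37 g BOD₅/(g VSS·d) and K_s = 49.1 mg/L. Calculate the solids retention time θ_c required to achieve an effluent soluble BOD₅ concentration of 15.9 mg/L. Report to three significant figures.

θ_c ≈ 1.02 d

From 1/θ_c = Y·k·S/(K_s + S) − k_d: Y·k·S/(K_s+S) = 0.613 × 7.37 × 15.9 / (49.1 + 15.9) = 1.105 d⁻¹.
Then 1/θ_c = μ − k_d = 1.105 − 0.120 = 0.9851 d⁻¹, giving θ_c = 1.015 d.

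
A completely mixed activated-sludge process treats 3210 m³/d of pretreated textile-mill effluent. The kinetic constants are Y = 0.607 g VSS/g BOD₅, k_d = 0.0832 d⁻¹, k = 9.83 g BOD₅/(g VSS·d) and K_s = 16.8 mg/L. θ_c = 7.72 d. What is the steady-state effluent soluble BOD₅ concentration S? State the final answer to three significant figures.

S ≈ 0.621 mg/L

For a completely mixed reactor with recycle the Lawrence–McCarty relation gives S = K_s·(1 + k_d·θ_c) / [θ_c·(Y·k − k_d) − 1] = 16.8 × (1 + 0.0832 × 7.72) / [7.72 × (0.607 × 9.83 − 0.0832) − 1] = 27.59 / 44.42 = 0.6211 mg/L.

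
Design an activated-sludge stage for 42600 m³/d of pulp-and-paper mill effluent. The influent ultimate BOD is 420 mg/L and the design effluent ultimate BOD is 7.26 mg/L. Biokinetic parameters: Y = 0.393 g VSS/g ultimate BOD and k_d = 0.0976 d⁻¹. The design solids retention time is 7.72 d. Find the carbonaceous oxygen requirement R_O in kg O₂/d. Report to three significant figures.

R_O ≈ 12000 kg O₂/d

Correct the yield for decay: Y_obs = Y/(1 + k_d θ_c) = 0.393 / (1 + 0.0976 × 7.72) = 0.393 / 1.753 = 0.2241.
Q·(S₀ − S) = 42600 × (420 − 7.26) × 10⁻³ = 17583 kg/d removed.
P_X = Y_obs·Q·(S₀ − S) = 0.2241 × 17583 = 3941 kg VSS/d.
Carbonaceous O₂ demand = substrate oxidised − cell-mass equivalent = 17583 − 1.42 × 3941 = 11987 kg O₂/d.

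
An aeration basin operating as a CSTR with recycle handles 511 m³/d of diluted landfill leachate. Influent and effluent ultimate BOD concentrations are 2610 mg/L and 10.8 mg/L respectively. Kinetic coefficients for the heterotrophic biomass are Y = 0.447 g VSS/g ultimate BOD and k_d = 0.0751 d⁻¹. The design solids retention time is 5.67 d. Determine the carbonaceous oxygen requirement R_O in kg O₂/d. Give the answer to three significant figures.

The observed yield is Y_obs = Y/(1 + k_d·θ_c) = 0.447 / (1 + 0.0751 × 5.67) = 0.447 / 1.426 = 0.3135 g VSS per g ultimate BOD removed.
ΔS = 2610 − 10.8 = 2599 mg/L, so the substrate removal rate is 511 × 2599/1000 = 1328 kg ultimate BOD/d.
P_X = Y_obs·Q·(S₀ − S) = 0.3135 × 1328 = 416.4 kg VSS/d.
R_O = Q·ΔS − 1.42 P_X = 1328 − 591.3 = 736.9 kg O₂/d.

R_O ≈ 737 kg O₂/d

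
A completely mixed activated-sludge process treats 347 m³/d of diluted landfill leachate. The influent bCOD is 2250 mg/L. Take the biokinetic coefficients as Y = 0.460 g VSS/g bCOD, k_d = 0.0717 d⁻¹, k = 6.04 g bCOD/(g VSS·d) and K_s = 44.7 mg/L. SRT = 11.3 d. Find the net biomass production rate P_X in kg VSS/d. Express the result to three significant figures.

P_X ≈ 198 kg VSS/d

For a completely mixed reactor with recycle the Lawrence–McCarty relation gives S = K_s·(1 + k_d·θ_c) / [θ_c·(Y·k − k_d) − 1] = 44.7 × (1 + 0.0717 × 11.3) / [11.3 × (0.460 × 6.04 − 0.0717) − 1] = 80.92 / 29.59 = 2.735 mg/L.
Observed yield with endogenous decay: Y_obs = Y / (1 + k_d·θ_c) = 0.460 / (1 + 0.0717 × 11.3) = 0.460 / 1.810 = 0.2541 g VSS/g bCOD.
Q·(S₀ − S) = 347 × (2250 − 2.73) × 10⁻³ = 779.8 kg/d removed.
Net biomass production P_X = Y_obs × Q·(S₀ − S) = 0.2541 × 779.8 = 198.2 kg VSS/d.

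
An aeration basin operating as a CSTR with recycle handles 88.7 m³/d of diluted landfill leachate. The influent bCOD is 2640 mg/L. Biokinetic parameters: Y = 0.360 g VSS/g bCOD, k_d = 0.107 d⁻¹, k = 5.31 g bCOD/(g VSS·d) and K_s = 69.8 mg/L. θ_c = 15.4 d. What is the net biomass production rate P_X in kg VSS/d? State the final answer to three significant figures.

For a completely mixed reactor with recycle the Lawrence–McCarty relation gives S = K_s·(1 + k_d·θ_c) / [θ_c·(Y·k − k_d) − 1] = 69.8 × (1 + 0.107 × 15.4) / [15.4 × (0.360 × 5.31 − 0.107) − 1] = 184.8 / 26.79 = 6.898 mg/L.
Y_obs = Y / (1 + k_d θ_c) = 0.360 / (1 + 0.107 × 15.4) = 0.360 / 2.648 = 0.1360.
ΔS = 2640 − 6.90 = 2633 mg/L, so the substrate removal rate is 88.7 × 2633/1000 = 233.6 kg bCOD/d.
Biomass produced: P_X = Y_obs·Q·ΔS = 0.1360 × 233.6 ≈ 31.75 kg VSS/d.

P_X ≈ 31.8 kg VSS/d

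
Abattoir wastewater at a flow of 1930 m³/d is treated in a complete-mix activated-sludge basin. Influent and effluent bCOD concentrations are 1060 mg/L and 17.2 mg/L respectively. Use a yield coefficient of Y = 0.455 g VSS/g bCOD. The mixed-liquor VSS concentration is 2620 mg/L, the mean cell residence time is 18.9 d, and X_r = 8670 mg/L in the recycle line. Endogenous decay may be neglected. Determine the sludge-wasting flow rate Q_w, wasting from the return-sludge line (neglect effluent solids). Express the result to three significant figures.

With k_d = 0 the design equation reduces to V = Y Q (S₀−S) θ_c / X = 0.455 × 1930 × (1060 − 17.2) × 18.9 / 2620 = 6606 m³.
Q_w = (V·X)/(θ_c X_r) = 6606 × 2620 / (18.9 × 8670) = 105.6 m³/d.

Q_w ≈ 106 m³/d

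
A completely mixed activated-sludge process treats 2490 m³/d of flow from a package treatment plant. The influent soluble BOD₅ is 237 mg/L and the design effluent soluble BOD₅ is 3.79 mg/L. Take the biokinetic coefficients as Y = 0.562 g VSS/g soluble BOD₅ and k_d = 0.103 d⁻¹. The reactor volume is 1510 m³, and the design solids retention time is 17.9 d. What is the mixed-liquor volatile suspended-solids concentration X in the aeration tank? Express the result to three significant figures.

X ≈ 1360 mg/L

X = Y·Q·ΔS·θ_c / [V·(1 + k_d θ_c)] = 0.562 × 2490 × (237 − 3.79) × 17.9 / [1510 × (1 + 0.103 × 17.9)] = 1360 mg/L.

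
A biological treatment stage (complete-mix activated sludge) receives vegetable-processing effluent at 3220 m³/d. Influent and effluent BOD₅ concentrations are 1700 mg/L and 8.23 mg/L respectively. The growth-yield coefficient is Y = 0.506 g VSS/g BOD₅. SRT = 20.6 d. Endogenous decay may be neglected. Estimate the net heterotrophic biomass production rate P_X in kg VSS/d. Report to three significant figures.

P_X ≈ 2760 kg VSS/d

Since k_d ≈ 0, Y_obs = Y = 0.506 g VSS/g BOD₅.
Substrate removed = Q·(S₀ − S) = 3220 m³/d × (1700 − 8.23) g/m³ = 5.45×10^6 g/d = 5447 kg/d.
Biomass produced: P_X = Y_obs·Q·ΔS = 0.5060 × 5447 ≈ 2756 kg VSS/d.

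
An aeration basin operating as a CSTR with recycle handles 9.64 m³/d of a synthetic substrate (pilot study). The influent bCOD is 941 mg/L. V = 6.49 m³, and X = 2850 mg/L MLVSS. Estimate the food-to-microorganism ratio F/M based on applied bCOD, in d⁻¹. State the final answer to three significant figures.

F/M = applied load / biomass = Q·S₀/(V·X) = 9.64 × 941 / (6.490 × 2850) = 0.4904 d⁻¹.

F/M ≈ 0.490 d⁻¹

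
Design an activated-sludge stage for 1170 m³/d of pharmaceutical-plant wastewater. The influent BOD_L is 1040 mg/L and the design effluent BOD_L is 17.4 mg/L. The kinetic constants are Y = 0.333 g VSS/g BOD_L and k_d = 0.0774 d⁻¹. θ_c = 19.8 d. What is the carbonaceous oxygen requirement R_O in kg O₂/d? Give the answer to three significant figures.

Observed yield with endogenous decay: Y_obs = Y / (1 + k_d·θ_c) = 0.333 / (1 + 0.0774 × 19.8) = 0.333 / 2.533 = 0.1315 g VSS/g BOD_L.
ΔS = 1040 − 17.4 = 1023 mg/L, so the substrate removal rate is 1170 × 1023/1000 = 1196 kg BOD_L/d.
Biomass synthesised: P_X = Y_obs × 1196 = 157.3 kg VSS/d.
Carbonaceous O₂ demand = substrate oxidised − cell-mass equivalent = 1196 − 1.42 × 157.3 = 973.0 kg O₂/d.

R_O ≈ 973 kg O₂/d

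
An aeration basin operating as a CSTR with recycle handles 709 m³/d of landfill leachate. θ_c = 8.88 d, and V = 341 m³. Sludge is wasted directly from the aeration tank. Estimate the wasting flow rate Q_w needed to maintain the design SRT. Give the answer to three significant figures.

For wasting at MLVSS concentration, Q_w = V/θ_c = 341.0/8.88 = 38.40 m³/d.

Q_w ≈ 38.4 m³/d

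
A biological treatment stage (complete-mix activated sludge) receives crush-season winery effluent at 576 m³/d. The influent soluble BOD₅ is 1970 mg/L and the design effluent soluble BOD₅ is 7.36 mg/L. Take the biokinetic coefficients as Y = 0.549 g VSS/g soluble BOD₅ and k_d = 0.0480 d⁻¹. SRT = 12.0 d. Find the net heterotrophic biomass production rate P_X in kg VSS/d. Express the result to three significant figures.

P_X ≈ 394 kg VSS/d

Observed yield with endogenous decay: Y_obs = Y / (1 + k_d·θ_c) = 0.549 / (1 + 0.0480 × 12.0) = 0.549 / 1.576 = 0.3484 g VSS/g soluble BOD₅.
Substrate removed = Q·(S₀ − S) = 576 m³/d × (1970 − 7.36) g/m³ = 1.13×10^6 g/d = 1130 kg/d.
So the net sludge growth is P_X = 0.3484 × 1130 = 393.8 kg VSS/d.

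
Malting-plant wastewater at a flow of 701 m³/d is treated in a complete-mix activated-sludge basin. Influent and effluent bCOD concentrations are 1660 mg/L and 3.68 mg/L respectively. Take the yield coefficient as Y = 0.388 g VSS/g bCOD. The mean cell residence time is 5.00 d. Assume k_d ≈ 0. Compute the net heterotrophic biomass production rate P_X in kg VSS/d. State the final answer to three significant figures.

P_X ≈ 450 kg VSS/d

Since k_d ≈ 0, Y_obs = Y = 0.388 g VSS/g bCOD.
ΔS = 1660 − 3.68 = 1656 mg/L, so the substrate removal rate is 701 × 1656/1000 = 1161 kg bCOD/d.
Biomass produced: P_X = Y_obs·Q·ΔS = 0.3880 × 1161 ≈ 450.5 kg VSS/d.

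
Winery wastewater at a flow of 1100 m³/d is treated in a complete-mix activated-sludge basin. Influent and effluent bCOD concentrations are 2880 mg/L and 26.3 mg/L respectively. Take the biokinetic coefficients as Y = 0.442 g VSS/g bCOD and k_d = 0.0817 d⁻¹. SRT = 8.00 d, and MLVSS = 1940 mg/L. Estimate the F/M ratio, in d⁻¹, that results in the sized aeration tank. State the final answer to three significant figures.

F/M ≈ 0.472 d⁻¹

From the SRT design equation V = Y Q (S₀−S) θ_c / [X (1 + k_d θ_c)] = 0.442 × 1100 × (2880 − 26.3) × 8.00 / [1940 × (1 + 0.0817 × 8.00)] = 1.11×10^7 / 3208 = 3460 m³.
F/M = Q·S₀ / (V·X) = 1100 × 2880 / (3460 × 1940) = 0.4720 g bCOD·(g VSS·d)⁻¹.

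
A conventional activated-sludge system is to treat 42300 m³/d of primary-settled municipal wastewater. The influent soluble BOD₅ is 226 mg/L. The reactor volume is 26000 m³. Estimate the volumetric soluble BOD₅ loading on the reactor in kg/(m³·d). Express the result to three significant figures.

Applied soluble BOD₅ load per unit volume = Q·S₀/V = (42300 × 226/1000)/26000 = 0.3677 kg soluble BOD₅·m⁻³·d⁻¹.

L_v ≈ 0.368 kg soluble BOD₅/(m³·d)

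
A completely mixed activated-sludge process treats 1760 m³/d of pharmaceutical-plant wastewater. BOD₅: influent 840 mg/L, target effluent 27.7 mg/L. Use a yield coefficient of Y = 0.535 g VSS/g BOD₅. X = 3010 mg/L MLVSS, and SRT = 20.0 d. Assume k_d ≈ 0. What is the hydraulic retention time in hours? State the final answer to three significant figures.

τ ≈ 69.3 h

With k_d = 0 the design equation reduces to V = Y Q (S₀−S) θ_c / X = 0.535 × 1760 × (840 − 27.7) × 20.0 / 3010 = 5082 m³.
HRT = V/Q = 5082 m³ / 1760 m³·d⁻¹ = 2.888 d × 24 = 69.30 h.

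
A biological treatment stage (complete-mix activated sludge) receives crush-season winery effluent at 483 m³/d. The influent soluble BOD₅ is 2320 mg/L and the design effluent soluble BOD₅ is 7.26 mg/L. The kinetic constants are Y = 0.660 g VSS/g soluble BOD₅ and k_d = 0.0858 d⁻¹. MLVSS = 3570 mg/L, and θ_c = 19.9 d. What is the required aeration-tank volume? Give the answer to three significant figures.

V ≈ 1520 m³

Steady-state biomass mass balance: V·X·(1 + k_d·θ_c) = Y·Q·(S₀ − S)·θ_c, so V = 0.660 × 483 × (2320 − 7.26) × 19.9 / [3570 × (1 + 0.0858 × 19.9)] = 1.47×10^7 / 9665 = 1518 m³.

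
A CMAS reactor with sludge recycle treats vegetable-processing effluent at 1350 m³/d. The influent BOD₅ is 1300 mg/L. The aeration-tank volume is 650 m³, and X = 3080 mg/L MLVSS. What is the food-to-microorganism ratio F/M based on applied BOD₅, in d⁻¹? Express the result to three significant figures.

F/M = applied load / biomass = Q·S₀/(V·X) = 1350 × 1300 / (650.0 × 3080) = 0.8766 d⁻¹.

F/M ≈ 0.877 d⁻¹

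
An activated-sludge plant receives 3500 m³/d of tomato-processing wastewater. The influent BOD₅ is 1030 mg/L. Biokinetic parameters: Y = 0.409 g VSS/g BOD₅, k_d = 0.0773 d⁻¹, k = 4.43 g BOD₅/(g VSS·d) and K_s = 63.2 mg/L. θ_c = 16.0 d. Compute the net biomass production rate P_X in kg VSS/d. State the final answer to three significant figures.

From the Monod/SRT balance for a CMAS, S = K_s·(1+k_d θ_c)/[θ_c·(Y k − k_d) − 1] = 63.2 × (1 + 0.0773 × 16.0) / [16.0 × (0.409 × 4.43 − 0.0773) − 1] = 141.4 / 26.75 = 5.284 mg/L.
The observed yield is Y_obs = Y/(1 + k_d·θ_c) = 0.409 / (1 + 0.0773 × 16.0) = 0.409 / 2.237 = 0.1829 g VSS per g BOD₅ removed.
Q·(S₀ − S) = 3500 × (1030 − 5.28) × 10⁻³ = 3587 kg/d removed.
Net biomass production P_X = Y_obs × Q·(S₀ − S) = 0.1829 × 3587 = 655.8 kg VSS/d.

P_X ≈ 656 kg VSS/d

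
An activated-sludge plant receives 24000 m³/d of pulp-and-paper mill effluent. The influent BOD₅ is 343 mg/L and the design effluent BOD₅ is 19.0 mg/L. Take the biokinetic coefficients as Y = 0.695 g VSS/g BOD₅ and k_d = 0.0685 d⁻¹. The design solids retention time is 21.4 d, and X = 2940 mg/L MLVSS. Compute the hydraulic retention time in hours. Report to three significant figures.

Steady-state biomass mass balance: V·X·(1 + k_d·θ_c) = Y·Q·(S₀ − S)·θ_c, so V = 0.695 × 24000 × (343 − 19.0) × 21.4 / [2940 × (1 + 0.0685 × 21.4)] = 1.16×10^8 / 7250 = 15953 m³.
HRT = V/Q = 15953 m³ / 24000 m³·d⁻¹ = 0.6647 d × 24 = 15.95 h.

τ ≈ 16.0 h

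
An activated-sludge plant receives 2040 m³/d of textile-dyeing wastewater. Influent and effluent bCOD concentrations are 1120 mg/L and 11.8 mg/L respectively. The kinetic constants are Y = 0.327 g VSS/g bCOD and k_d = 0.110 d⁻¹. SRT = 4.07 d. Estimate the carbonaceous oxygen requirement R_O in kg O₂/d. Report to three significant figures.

R_O ≈ 1540 kg O₂/d

The observed yield is Y_obs = Y/(1 + k_d·θ_c) = 0.327 / (1 + 0.110 × 4.07) = 0.327 / 1.448 = 0.2259 g VSS per g bCOD removed.
ΔS = 1120 − 11.8 = 1108 mg/L, so the substrate removal rate is 2040 × 1108/1000 = 2261 kg bCOD/d.
P_X = Y_obs·Q·(S₀ − S) = 0.2259 × 2261 = 510.6 kg VSS/d.
Carbonaceous O₂ demand = substrate oxidised − cell-mass equivalent = 2261 − 1.42 × 510.6 = 1536 kg O₂/d.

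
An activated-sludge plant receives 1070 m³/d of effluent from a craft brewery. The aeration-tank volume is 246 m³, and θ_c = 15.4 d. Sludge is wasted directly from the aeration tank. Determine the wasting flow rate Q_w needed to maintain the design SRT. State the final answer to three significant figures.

Q_w ≈ 16.0 m³/d

With mixed-liquor wasting, θ_c = V/Q_w, so Q_w = V/θ_c = 246.0/15.4 = 15.97 m³/d.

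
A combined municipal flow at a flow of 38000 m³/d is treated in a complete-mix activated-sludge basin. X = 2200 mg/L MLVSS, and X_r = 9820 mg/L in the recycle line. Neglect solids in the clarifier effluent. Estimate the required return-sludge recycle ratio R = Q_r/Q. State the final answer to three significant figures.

R ≈ 0.289

Solids balance on the clarifier gives (1+R)X = R·X_r, so R = X/(X_r − X) = 2200 / (9820 − 2200) = 0.2887.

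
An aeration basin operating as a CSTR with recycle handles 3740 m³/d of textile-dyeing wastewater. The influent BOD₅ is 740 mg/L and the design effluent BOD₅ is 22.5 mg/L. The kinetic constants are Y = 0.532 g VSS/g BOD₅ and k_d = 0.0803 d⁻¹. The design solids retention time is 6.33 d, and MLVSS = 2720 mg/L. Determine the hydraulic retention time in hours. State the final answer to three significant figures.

Rearranging the biomass balance for a CMAS with decay, V = Y·Q·ΔS·θ_c / [X·(1+k_d θ_c)] = 0.532 × 3740 × (740 − 22.5) × 6.33 / [2720 × (1 + 0.0803 × 6.33)] = 9.04×10^6 / 4103 = 2203 m³.
Hydraulic retention time τ = V/Q = 2203 / 3740 = 0.5890 d = 14.13 h.

τ ≈ 14.1 h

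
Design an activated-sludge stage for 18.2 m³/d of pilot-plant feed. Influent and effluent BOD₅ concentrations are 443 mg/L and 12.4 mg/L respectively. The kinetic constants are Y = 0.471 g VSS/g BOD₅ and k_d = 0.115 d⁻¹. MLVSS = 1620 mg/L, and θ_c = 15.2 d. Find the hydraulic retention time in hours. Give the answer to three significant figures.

τ ≈ 16.6 h

Rearranging the biomass balance for a CMAS with decay, V = Y·Q·ΔS·θ_c / [X·(1+k_d θ_c)] = 0.471 × 18.2 × (443 − 12.4) × 15.2 / [1620 × (1 + 0.115 × 15.2)] = 5.61×10^4 / 4452 = 12.60 m³.
Hydraulic retention time τ = V/Q = 12.60 / 18.2 = 0.6925 d = 16.62 h.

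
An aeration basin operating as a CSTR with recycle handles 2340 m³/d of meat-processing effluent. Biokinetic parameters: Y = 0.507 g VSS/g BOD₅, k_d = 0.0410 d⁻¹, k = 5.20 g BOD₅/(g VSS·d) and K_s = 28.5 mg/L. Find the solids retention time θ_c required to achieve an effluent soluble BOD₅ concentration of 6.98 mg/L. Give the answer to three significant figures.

From 1/θ_c = Y·k·S/(K_s + S) − k_d: Y·k·S/(K_s+S) = 0.507 × 5.20 × 6.98 / (28.5 + 6.98) = 0.5187 d⁻¹.
θ_c = 1/(μ − k_d) = 1/(0.5187 − 0.0410) = 1/0.4777 = 2.094 d.

θ_c ≈ 2.09 d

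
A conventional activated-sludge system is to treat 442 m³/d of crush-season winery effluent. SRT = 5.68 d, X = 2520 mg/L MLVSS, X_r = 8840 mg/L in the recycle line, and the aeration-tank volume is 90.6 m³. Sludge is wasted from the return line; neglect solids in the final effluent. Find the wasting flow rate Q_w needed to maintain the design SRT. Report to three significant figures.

Q_w ≈ 4.55 m³/d

θ_c = V·X/(Q_w·X_r) when wasting from the recycle, so Q_w = V·X/(θ_c·X_r) = 90.60 × 2520 / (5.68 × 8840) = 4.547 m³/d.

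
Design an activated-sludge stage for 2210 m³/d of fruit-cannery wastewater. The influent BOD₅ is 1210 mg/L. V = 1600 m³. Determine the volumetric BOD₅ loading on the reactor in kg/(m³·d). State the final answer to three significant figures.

L_v ≈ 1.67 kg BOD₅/(m³·d)

Volumetric loading L_v = Q·S₀ / V = 2210 × 1210 g/m³ / 1600 m³ = 1671 g/(m³·d) = 1.671 kg BOD₅/(m³·d).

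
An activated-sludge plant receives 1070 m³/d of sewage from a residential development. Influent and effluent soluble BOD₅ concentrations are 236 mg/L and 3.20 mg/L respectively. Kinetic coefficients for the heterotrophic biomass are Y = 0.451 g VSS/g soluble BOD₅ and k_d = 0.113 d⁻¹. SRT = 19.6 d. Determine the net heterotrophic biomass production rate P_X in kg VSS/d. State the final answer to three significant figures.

Correct the yield for decay: Y_obs = Y/(1 + k_d θ_c) = 0.451 / (1 + 0.113 × 19.6) = 0.451 / 3.215 = 0.1403.
Mass of soluble BOD₅ removed per day: Q(S₀ − S) = 1070 × 232.8 g/m³ = 249.1 kg/d.
Biomass produced: P_X = Y_obs·Q·ΔS = 0.1403 × 249.1 ≈ 34.95 kg VSS/d.

P_X ≈ 34.9 kg VSS/d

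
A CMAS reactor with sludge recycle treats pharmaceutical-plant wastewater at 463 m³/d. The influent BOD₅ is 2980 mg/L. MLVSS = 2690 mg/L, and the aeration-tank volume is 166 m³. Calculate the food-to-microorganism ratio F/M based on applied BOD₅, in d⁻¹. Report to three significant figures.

F/M ≈ 3.09 d⁻¹

F/M = Q·S₀ / (V·X) = 463 × 2980 / (166.0 × 2690) = 3.090 g BOD₅·(g VSS·d)⁻¹.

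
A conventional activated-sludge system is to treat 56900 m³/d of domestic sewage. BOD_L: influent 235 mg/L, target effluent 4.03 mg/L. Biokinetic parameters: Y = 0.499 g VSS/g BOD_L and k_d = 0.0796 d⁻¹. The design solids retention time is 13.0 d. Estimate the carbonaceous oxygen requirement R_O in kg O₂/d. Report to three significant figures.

Correct the yield for decay: Y_obs = Y/(1 + k_d θ_c) = 0.499 / (1 + 0.0796 × 13.0) = 0.499 / 2.035 = 0.2452.
Substrate removed = Q·(S₀ − S) = 56900 m³/d × (235 − 4.03) g/m³ = 1.31×10^7 g/d = 13142 kg/d.
P_X = Y_obs·Q·(S₀ − S) = 0.2452 × 13142 = 3223 kg VSS/d.
R_O = Q·ΔS − 1.42 P_X = 13142 − 4577 = 8566 kg O₂/d.

R_O ≈ 8570 kg O₂/d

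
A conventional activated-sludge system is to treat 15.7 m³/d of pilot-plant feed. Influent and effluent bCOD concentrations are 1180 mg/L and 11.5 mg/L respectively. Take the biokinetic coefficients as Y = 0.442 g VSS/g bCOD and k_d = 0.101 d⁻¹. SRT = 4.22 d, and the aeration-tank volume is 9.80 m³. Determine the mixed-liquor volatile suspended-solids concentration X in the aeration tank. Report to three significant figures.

X ≈ 2450 mg/L

From V·X·(1 + k_d·θ_c) = Y·Q·(S₀ − S)·θ_c: X = 0.442 × 15.7 × (1180 − 11.5) × 4.22 / [9.80 × (1 + 0.101 × 4.22)] = 2448 mg/L.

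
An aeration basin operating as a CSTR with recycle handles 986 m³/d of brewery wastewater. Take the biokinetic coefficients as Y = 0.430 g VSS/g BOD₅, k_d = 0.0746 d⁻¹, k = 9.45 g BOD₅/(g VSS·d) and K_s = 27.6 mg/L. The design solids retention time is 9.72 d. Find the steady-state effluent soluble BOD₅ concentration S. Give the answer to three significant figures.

Effluent substrate depends only on kinetics and SRT: S = K_s(1 + k_d θ_c) / [θ_c(Yk − k_d) − 1] = 27.6 × (1 + 0.0746 × 9.72) / [9.72 × (0.430 × 9.45 − 0.0746) − 1] = 47.61 / 37.77 = 1.261 mg/L.

S ≈ 1.26 mg/L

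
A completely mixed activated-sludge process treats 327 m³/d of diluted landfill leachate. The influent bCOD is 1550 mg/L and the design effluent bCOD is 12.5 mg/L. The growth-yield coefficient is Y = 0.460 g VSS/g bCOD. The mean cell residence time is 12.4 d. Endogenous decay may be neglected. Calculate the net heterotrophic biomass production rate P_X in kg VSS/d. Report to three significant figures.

Since k_d ≈ 0, Y_obs = Y = 0.460 g VSS/g bCOD.
Q·(S₀ − S) = 327 × (1550 − 12.5) × 10⁻³ = 502.8 kg/d removed.
Biomass produced: P_X = Y_obs·Q·ΔS = 0.4600 × 502.8 ≈ 231.3 kg VSS/d.

P_X ≈ 231 kg VSS/d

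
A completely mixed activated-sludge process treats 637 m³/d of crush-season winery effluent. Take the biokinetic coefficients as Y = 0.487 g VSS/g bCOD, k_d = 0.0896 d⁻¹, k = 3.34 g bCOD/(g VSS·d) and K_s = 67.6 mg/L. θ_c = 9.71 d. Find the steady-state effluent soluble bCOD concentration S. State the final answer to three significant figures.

For a completely mixed reactor with recycle the Lawrence–McCarty relation gives S = K_s·(1 + k_d·θ_c) / [θ_c·(Y·k − k_d) − 1] = 67.6 × (1 + 0.0896 × 9.71) / [9.71 × (0.487 × 3.34 − 0.0896) − 1] = 126.4 / 13.92 = 9.079 mg/L.

S ≈ 9.08 mg/L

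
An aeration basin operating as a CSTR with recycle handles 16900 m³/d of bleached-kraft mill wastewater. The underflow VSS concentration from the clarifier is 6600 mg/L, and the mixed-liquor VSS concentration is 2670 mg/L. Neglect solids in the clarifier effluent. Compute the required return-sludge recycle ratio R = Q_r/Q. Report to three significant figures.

Mass balance around the secondary clarifier (neglecting effluent solids): R = X / (X_r − X) = 2670 / (6600 − 2670) = 0.6794.

R ≈ 0.679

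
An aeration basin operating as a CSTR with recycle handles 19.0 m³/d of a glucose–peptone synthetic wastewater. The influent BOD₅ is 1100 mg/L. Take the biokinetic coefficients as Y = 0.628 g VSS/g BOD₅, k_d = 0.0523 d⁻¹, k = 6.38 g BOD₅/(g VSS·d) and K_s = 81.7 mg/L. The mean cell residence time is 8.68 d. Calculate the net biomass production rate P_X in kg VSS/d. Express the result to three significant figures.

P_X ≈ 9.00 kg VSS/d

Effluent substrate depends only on kinetics and SRT: S = K_s(1 + k_d θ_c) / [θ_c(Yk − k_d) − 1] = 81.7 × (1 + 0.0523 × 8.68) / [8.68 × (0.628 × 6.38 − 0.0523) − 1] = 118.8 / 33.32 = 3.565 mg/L.
The observed yield is Y_obs = Y/(1 + k_d·θ_c) = 0.628 / (1 + 0.0523 × 8.68) = 0.628 / 1.454 = 0.4319 g VSS per g BOD₅ removed.
Q·(S₀ − S) = 19.0 × (1100 − 3.56) × 10⁻³ = 20.83 kg/d removed.
P_X = Y_obs · Q(S₀ − S) = 0.4319 × 20.83 = 8.998 kg VSS/d.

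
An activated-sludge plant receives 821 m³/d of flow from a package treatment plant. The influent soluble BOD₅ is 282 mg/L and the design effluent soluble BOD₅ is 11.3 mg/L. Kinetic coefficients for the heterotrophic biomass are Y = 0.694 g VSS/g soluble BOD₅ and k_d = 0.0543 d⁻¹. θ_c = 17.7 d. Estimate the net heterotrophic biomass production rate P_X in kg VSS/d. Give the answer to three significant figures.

Correct the yield for decay: Y_obs = Y/(1 + k_d θ_c) = 0.694 / (1 + 0.0543 × 17.7) = 0.694 / 1.961 = 0.3539.
Mass of soluble BOD₅ removed per day: Q(S₀ − S) = 821 × 270.7 g/m³ = 222.2 kg/d.
P_X = Y_obs · Q(S₀ − S) = 0.3539 × 222.2 = 78.65 kg VSS/d.

P_X ≈ 78.6 kg VSS/d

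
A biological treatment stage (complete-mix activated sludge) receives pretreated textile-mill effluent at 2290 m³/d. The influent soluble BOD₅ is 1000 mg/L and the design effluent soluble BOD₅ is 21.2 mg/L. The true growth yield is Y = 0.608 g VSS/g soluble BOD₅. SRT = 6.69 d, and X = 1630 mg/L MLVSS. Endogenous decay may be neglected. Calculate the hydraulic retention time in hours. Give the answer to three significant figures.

τ ≈ 58.6 h

Biomass mass balance (decay neglected): V·X = Y·Q·(S₀ − S)·θ_c, so V = 0.608 × 2290 × (1000 − 21.2) × 6.69 / 1630 = 5593 m³.
τ = V/Q = 5593/2290 = 2.443 d, or 58.62 h.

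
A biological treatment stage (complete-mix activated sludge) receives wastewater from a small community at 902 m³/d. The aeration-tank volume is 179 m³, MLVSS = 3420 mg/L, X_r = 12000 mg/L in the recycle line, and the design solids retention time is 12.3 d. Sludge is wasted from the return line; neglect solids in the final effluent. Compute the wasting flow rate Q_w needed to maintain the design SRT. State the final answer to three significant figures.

Q_w ≈ 4.15 m³/d

Wasting from the return line (neglecting effluent solids): Q_w = V·X / (θ_c·X_r) = 179.0 × 3420 / (12.3 × 12000) = 4.148 m³/d.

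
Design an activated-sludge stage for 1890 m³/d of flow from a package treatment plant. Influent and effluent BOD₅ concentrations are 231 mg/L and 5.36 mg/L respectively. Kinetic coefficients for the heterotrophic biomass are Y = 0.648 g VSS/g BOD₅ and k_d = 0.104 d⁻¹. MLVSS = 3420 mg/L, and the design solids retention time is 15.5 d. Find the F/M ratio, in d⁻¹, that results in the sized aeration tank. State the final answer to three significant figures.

From the SRT design equation V = Y Q (S₀−S) θ_c / [X (1 + k_d θ_c)] = 0.648 × 1890 × (231 − 5.36) × 15.5 / [3420 × (1 + 0.104 × 15.5)] = 4.28×10^6 / 8933 = 479.5 m³.
F/M = Q·S₀ / (V·X) = 1890 × 231 / (479.5 × 3420) = 0.2662 g BOD₅·(g VSS·d)⁻¹.

F/M ≈ 0.266 d⁻¹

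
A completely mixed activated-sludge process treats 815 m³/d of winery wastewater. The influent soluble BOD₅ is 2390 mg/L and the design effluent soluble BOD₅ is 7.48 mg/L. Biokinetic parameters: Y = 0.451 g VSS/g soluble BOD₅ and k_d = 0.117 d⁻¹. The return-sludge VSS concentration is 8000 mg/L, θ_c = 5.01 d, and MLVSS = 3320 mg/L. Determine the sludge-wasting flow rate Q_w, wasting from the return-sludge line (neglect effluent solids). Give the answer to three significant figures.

Steady-state biomass mass balance: V·X·(1 + k_d·θ_c) = Y·Q·(S₀ − S)·θ_c, so V = 0.451 × 815 × (2390 − 7.48) × 5.01 / [3320 × (1 + 0.117 × 5.01)] = 4.39×10^6 / 5266 = 833.1 m³.
θ_c = V·X/(Q_w·X_r) when wasting from the recycle, so Q_w = V·X/(θ_c·X_r) = 833.1 × 3320 / (5.01 × 8000) = 69.01 m³/d.

Q_w ≈ 69.0 m³/d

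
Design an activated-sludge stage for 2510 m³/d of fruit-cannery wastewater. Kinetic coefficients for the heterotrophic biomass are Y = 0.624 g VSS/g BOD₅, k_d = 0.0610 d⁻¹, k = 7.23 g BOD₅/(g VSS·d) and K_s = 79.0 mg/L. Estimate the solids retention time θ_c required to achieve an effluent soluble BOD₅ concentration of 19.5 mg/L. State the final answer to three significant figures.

Specific growth rate at S = 19.5 mg/L: μ = YkS/(K_s+S) = 0.624·7.23·19.5/(79.0+19.5) = 0.8931 d⁻¹.
1/θ_c = 0.8931 − 0.0610 = 0.8321 d⁻¹, so θ_c = 1.202 d.

θ_c ≈ 1.20 d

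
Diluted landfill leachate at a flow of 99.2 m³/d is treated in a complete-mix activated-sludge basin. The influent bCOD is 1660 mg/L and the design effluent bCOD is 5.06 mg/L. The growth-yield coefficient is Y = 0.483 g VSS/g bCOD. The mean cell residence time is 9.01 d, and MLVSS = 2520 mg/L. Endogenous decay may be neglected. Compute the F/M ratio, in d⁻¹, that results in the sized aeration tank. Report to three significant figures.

With k_d = 0 the design equation reduces to V = Y Q (S₀−S) θ_c / X = 0.483 × 99.2 × (1660 − 5.06) × 9.01 / 2520 = 283.5 m³.
F/M = Q·S₀ / (V·X) = 99.2 × 1660 / (283.5 × 2520) = 0.2305 g bCOD·(g VSS·d)⁻¹.

F/M ≈ 0.230 d⁻¹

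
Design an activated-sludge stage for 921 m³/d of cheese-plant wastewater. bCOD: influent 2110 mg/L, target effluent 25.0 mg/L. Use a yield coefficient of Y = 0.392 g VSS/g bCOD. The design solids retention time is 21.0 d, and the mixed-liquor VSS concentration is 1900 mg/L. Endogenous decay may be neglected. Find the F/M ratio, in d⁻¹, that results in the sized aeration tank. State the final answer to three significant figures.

V·X = Y·Q·ΔS·θ_c gives V = 0.392 × 921 × (2110 − 25.0) × 21.0 / 1900 = 8320 m³.
F/M = applied load / biomass = Q·S₀/(V·X) = 921 × 2110 / (8320 × 1900) = 0.1229 d⁻¹.

F/M ≈ 0.123 d⁻¹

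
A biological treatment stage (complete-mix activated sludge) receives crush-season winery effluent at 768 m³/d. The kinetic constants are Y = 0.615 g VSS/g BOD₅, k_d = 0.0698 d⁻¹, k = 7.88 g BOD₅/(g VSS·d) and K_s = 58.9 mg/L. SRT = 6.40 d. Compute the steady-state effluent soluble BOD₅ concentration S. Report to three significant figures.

Effluent substrate depends only on kinetics and SRT: S = K_s(1 + k_d θ_c) / [θ_c(Yk − k_d) − 1] = 58.9 × (1 + 0.0698 × 6.40) / [6.40 × (0.615 × 7.88 − 0.0698) − 1] = 85.21 / 29.57 = 2.882 mg/L.

S ≈ 2.88 mg/L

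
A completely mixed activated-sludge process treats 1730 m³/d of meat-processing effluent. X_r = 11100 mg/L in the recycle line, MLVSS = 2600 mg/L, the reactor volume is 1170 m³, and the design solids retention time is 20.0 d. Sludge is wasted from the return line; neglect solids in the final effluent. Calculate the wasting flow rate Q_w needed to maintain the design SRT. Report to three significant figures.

Q_w = (V·X)/(θ_c X_r) = 1170 × 2600 / (20.0 × 11100) = 13.70 m³/d.

Q_w ≈ 13.7 m³/d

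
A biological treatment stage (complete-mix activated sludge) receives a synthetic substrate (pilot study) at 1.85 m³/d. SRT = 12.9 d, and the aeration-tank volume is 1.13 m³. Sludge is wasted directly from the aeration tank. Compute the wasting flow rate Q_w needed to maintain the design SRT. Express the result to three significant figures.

Wasting from the aeration tank: Q_w = V / θ_c = 1.130 / 12.9 = 0.08760 m³/d.

Q_w ≈ 0.0876 m³/d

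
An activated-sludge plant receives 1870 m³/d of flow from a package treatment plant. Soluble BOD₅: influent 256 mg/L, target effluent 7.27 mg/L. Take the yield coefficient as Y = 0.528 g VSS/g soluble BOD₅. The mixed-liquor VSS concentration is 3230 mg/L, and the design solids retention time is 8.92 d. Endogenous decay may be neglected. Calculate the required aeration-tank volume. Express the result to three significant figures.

V ≈ 678 m³

With k_d = 0 the design equation reduces to V = Y Q (S₀−S) θ_c / X = 0.528 × 1870 × (256 − 7.27) × 8.92 / 3230 = 678.2 m³.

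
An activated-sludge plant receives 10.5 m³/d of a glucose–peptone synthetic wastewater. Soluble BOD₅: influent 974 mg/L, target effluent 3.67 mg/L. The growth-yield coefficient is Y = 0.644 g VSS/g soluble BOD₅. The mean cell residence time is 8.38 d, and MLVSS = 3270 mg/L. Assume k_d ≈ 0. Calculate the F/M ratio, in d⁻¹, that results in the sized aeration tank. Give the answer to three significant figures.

With k_d = 0 the design equation reduces to V = Y Q (S₀−S) θ_c / X = 0.644 × 10.5 × (974 − 3.67) × 8.38 / 3270 = 16.81 m³.
Food-to-microorganism ratio F/M = Q S₀ / (V X) = 10.5 × 974 / (16.81 × 3270) = 0.1860 d⁻¹.

F/M ≈ 0.186 d⁻¹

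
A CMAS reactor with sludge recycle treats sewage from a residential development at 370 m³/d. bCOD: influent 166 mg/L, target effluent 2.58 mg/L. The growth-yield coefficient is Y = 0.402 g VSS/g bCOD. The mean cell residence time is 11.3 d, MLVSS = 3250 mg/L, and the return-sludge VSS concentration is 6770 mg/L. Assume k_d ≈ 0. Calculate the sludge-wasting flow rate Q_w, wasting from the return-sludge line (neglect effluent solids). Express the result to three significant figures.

Q_w ≈ 3.59 m³/d

With k_d = 0 the design equation reduces to V = Y Q (S₀−S) θ_c / X = 0.402 × 370 × (166 − 2.58) × 11.3 / 3250 = 84.51 m³.
Q_w = (V·X)/(θ_c X_r) = 84.51 × 3250 / (11.3 × 6770) = 3.590 m³/d.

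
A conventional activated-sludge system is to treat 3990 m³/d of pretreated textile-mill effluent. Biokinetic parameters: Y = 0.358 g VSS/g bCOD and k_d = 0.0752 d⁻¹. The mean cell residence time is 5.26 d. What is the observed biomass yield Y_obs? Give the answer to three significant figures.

Y_obs ≈ 0.257 g VSS/g bCOD

Correct the yield for decay: Y_obs = Y/(1 + k_d θ_c) = 0.358 / (1 + 0.0752 × 5.26) = 0.358 / 1.396 = 0.2565.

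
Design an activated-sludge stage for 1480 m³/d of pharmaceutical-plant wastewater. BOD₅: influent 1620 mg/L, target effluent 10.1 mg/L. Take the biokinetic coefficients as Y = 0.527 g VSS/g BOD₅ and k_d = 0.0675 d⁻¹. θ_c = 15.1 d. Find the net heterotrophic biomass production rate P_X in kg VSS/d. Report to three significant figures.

Y_obs = Y / (1 + k_d θ_c) = 0.527 / (1 + 0.0675 × 15.1) = 0.527 / 2.019 = 0.2610.
Q·(S₀ − S) = 1480 × (1620 − 10.1) × 10⁻³ = 2383 kg/d removed.
Biomass produced: P_X = Y_obs·Q·ΔS = 0.2610 × 2383 ≈ 621.8 kg VSS/d.

P_X ≈ 622 kg VSS/d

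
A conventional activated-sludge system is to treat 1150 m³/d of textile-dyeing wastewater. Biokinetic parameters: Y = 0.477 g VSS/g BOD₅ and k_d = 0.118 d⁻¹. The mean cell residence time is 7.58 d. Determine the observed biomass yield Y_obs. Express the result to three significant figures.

Y_obs ≈ 0.252 g VSS/g BOD₅

Y_obs = Y / (1 + k_d θ_c) = 0.477 / (1 + 0.118 × 7.58) = 0.477 / 1.894 = 0.2518.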